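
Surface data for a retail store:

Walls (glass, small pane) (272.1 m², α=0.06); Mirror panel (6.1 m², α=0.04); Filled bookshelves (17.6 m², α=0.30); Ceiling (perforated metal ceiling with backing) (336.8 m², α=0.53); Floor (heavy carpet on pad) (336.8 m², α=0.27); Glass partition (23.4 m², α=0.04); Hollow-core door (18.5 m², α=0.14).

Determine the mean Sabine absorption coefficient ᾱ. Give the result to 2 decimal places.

S = Σ Sᵢ = 272.1 + 6.1 + 17.6 + 336.8 + 336.8 + 23.4 + 18.5 = 1011.3 m².
Σ(Sᵢαᵢ) = 272.1·0.06 + 6.1·0.04 + 17.6·0.30 + 336.8·0.53 + 336.8·0.27 + 23.4·0.04 + 18.5·0.14 = 294.816.
ᾱ = A/S = 0.29.

0.29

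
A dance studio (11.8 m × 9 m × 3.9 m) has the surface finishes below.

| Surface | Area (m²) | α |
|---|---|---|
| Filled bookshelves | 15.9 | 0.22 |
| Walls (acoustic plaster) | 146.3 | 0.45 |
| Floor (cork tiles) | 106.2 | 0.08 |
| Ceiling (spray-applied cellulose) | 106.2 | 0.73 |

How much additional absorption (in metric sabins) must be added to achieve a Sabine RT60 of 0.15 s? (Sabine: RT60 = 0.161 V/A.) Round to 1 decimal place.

289.2 sabins

Summing Sᵢαᵢ: 3.498 + 65.835 + 8.496 + 77.526 → A₁ = 155.355 sabins.
V = 414.18 m³. Required absorption A₂ = 0.161 × 414.18 / 0.15 = 444.553 sabins.
Additional absorption ΔA = 444.553 − 155.355 = 289.2 sabins.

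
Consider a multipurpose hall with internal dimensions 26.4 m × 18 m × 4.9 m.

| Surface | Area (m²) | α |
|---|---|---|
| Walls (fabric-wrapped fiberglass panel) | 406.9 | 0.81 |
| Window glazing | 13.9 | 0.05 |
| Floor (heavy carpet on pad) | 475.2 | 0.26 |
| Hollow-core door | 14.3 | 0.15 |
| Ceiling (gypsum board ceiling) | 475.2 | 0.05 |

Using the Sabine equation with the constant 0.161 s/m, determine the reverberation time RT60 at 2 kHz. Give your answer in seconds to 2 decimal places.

0.78 s

A = Σ Sᵢαᵢ = 406.9*0.81 + 13.9*0.05 + 475.2*0.26 + 14.3*0.15 + 475.2*0.05 = 479.741 sabins.
V = 26.4·18·4.9 = 2328.48 m³.
T = 0.161 V/A = 0.161·2328.48/479.741 = 0.78 s.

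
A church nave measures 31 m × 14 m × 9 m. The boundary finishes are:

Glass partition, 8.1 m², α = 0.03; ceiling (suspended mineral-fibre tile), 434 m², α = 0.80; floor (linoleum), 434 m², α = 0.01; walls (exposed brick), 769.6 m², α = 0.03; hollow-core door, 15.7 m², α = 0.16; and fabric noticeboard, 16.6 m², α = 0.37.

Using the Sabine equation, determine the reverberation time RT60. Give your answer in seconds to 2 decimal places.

Total absorption A = 8.1×0.03 + 434×0.80 + 434×0.01 + 769.6×0.03 + 15.7×0.16 + 16.6×0.37
  = 0.243 + 347.200 + 4.340 + 23.088 + 2.512 + 6.142 = 383.525 m² sabins.
Volume V = 31 × 14 × 9 = 3906 m³.
T = 0.161 V/A = 0.161·3906/383.525 = 1.64 s.

1.64 s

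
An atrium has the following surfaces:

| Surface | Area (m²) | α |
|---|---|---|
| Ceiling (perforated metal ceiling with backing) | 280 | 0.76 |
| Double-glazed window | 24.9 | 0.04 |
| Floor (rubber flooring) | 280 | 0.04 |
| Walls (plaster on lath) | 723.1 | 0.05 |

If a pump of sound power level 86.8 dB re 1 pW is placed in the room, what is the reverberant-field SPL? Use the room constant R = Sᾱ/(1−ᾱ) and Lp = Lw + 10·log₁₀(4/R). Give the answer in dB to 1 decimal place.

67.7 dB

Σ(Sᵢαᵢ) = 280×0.76 + 24.9×0.04 + 280×0.04 + 723.1×0.05 = 261.151; total area S = 1308.0 m².
ᾱ = 0.1997, so room constant R = A/(1−ᾱ) = 326.316 m².
Lp = Lw + 10 log₁₀(4/R) = 86.8 -19.12 = 67.7 dB.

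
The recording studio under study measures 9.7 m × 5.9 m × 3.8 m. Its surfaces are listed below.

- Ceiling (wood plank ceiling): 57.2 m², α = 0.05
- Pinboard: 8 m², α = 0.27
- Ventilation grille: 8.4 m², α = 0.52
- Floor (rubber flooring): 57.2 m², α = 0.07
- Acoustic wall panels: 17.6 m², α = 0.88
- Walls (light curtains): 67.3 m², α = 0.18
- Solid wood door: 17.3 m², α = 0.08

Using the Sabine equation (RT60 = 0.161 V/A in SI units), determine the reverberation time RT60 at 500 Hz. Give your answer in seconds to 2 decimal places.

Summing Sᵢαᵢ: 2.860 + 2.160 + 4.368 + 4.004 + 15.488 + 12.114 + 1.384 → A = 42.378 sabins.
Room volume: 217.474 m³.
T = 0.161 V/A = 0.161·217.474/42.378 = 0.83 s.

0.83 s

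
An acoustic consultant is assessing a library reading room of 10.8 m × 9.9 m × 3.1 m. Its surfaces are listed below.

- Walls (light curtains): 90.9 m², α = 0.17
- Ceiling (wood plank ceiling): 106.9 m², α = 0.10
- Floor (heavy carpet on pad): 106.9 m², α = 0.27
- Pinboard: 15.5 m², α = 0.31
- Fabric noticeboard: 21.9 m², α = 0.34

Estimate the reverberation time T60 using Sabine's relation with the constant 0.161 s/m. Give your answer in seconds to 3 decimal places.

0.793 s

Equivalent absorption area: A = 90.9·0.17 + 106.9·0.10 + 106.9·0.27 + 15.5·0.31 + 21.9·0.34 = 67.257 m².
Volume V = 10.8 × 9.9 × 3.1 = 331.452 m³.
T = 0.161 V/A = 0.161·331.452/67.257 = 0.793 s.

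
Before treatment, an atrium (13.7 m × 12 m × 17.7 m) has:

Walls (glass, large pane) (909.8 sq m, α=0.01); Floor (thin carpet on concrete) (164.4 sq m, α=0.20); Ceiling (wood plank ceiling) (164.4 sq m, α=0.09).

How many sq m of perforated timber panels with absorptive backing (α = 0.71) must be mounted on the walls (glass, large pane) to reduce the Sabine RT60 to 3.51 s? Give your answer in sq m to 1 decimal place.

Equivalent absorption area: A₁ = 909.8·0.01 + 164.4·0.20 + 164.4·0.09 = 56.774 sq m.
Required A₂ = 0.161·2909.88/3.51 = 133.473 sabins.
Absorption to add: 133.473 − 56.774 = 76.699 sabins.
Net gain per sq m: Δα = 0.71 − 0.01 = 0.70.
Area = ΔA/Δα = 76.699/0.70 = 109.6 sq m.

109.6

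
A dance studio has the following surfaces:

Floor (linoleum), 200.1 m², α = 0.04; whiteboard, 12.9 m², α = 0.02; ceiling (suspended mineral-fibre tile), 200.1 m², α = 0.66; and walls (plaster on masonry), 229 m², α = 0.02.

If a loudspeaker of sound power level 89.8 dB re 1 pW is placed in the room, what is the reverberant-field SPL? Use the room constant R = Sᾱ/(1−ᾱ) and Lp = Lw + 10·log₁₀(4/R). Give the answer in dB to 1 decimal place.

Σ(Sᵢαᵢ) = 200.1·0.04 + 12.9·0.02 + 200.1·0.66 + 229·0.02 = 144.908; total area S = 642.1 m².
ᾱ = 144.908/642.1 = 0.2257; R = Sᾱ/(1−ᾱ) = 144.908/(1−0.2257) = 187.147 m².
Lp = Lw + 10 log₁₀(4/R) = 89.8 -16.70 = 73.1 dB.

73.1 dB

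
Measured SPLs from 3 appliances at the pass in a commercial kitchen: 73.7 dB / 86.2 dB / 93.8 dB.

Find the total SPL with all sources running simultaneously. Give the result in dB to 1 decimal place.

94.5 dB

Σ 10^(Lᵢ/10) = 2.839e+09.
Combined level = 10 log₁₀(2.839e+09) = 94.5 dB.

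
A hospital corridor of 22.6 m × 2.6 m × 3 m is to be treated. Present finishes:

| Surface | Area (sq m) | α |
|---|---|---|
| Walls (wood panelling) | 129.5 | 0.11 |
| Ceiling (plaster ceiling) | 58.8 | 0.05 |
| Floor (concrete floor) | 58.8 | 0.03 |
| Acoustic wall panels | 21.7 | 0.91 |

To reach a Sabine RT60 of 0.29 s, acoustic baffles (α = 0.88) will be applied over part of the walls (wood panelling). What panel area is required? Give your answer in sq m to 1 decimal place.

76.8

A₁ = Σ Sᵢαᵢ = 129.5*0.11 + 58.8*0.05 + 58.8*0.03 + 21.7*0.91 = 38.696 sabins.
V = 176.28 m³. Target absorption A₂ = 0.161 × 176.28 / 0.29 = 97.866 sabins.
ΔA needed = 97.866 − 38.696 = 59.170 sabins.
Each sq m of panel replacing the walls (wood panelling) adds (0.88 − 0.11) = 0.77 sabins.
Area = ΔA/Δα = 59.170/0.77 = 76.8 sq m.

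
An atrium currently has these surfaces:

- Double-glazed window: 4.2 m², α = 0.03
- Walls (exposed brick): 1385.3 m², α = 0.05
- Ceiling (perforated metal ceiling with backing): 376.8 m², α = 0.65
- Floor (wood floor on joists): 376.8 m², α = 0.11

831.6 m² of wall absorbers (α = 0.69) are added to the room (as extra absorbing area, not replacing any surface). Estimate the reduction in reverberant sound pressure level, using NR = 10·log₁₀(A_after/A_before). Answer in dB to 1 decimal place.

4.2 dB

A_before = Σ Sᵢαᵢ = 4.2·0.03 + 1385.3·0.05 + 376.8·0.65 + 376.8·0.11 = 355.759 sabins.
Added absorption = 831.6 × 0.69 = 573.804 sabins.
A_after = 355.759 + 573.804 = 929.563 sabins.
Reduction = 10 log₁₀(A_after/A_before) = 10 log₁₀(2.6129) = 4.2 dB.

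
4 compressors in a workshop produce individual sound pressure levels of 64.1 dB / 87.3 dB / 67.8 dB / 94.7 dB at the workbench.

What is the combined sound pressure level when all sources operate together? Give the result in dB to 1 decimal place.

Σ 10^(Lᵢ/10) = 3.497e+09.
L_total = 10·log₁₀(3.497e+09) = 95.4 dB.

95.4 dB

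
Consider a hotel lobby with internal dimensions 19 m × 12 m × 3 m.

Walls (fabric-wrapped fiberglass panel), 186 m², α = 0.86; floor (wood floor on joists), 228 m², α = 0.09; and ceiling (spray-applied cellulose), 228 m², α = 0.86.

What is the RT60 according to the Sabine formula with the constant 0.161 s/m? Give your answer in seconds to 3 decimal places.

0.292 s

Equivalent absorption area: A = 186×0.86 + 228×0.09 + 228×0.86 = 376.560 m².
V = 19·12·3 = 684 m³.
Sabine: RT60 = 0.161 × 684 / 376.560 = 0.292 s.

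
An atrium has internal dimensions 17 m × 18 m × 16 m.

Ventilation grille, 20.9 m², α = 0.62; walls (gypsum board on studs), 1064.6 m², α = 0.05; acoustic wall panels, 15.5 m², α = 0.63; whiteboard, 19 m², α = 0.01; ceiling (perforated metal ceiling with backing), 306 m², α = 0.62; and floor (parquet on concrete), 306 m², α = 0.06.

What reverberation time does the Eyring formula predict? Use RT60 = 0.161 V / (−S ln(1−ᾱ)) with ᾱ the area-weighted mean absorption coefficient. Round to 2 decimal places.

2.54 s

Total surface area S = 20.9 + 1064.6 + 15.5 + 19 + 306 + 306 = 1732.0 m².
Absorption A = 20.9·0.62 + 1064.6·0.05 + 15.5·0.63 + 19·0.01 + 306·0.62 + 306·0.06 = 284.223 sabins.
Mean coefficient ᾱ = A/S = 0.1641.
−S·ln(1−ᾱ) = −1732.0 × ln(1 − 0.1641) = 310.455.
V = 17 × 18 × 16 = 4896 m³.
RT60 = 0.161 × 4896 / 310.455 = 2.54 s.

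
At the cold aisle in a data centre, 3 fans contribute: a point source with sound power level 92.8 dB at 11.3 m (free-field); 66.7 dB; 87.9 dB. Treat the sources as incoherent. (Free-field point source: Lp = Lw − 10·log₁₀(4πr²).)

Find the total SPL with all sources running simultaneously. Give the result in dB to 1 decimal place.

87.9 dB

Source at 11.3 m: Lp = 92.8 − 10·log₁₀(4π·11.3²) = 92.8 − 10·log₁₀(1604.600) = 60.7 dB.
Sum in the linear (power) domain: Σ 10^(Lᵢ/10) = 10^(60.7/10) + 10^(66.7/10) + 10^(87.9/10) = 6.224e+08.
Combined level = 10 log₁₀(6.224e+08) = 87.9 dB.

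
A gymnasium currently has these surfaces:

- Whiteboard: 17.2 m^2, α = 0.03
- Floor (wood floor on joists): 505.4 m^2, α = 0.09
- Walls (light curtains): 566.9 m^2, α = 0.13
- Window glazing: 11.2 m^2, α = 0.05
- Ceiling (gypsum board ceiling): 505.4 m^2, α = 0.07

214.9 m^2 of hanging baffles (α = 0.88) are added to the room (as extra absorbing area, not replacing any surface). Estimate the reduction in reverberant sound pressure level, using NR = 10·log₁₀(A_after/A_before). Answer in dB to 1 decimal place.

3.5 dB

Total absorption A_before = 17.2*0.03 + 505.4*0.09 + 566.9*0.13 + 11.2*0.05 + 505.4*0.07
  = 0.516 + 45.486 + 73.697 + 0.560 + 35.378 = 155.637 m^2 sabins.
Treatment contributes 214.9·0.88 = 189.112 sabins.
A_after = 155.637 + 189.112 = 344.749 sabins.
NR = 10·log₁₀(344.749/155.637) = 3.5 dB.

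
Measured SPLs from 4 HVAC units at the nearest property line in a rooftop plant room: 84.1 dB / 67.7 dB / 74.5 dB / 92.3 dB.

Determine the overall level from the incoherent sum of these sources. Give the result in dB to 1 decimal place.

Sum in the linear (power) domain: Σ 10^(Lᵢ/10) = 10^(84.1/10) + 10^(67.7/10) + 10^(74.5/10) + 10^(92.3/10) = 1.989e+09.
Combined level = 10 log₁₀(1.989e+09) = 93.0 dB.

93.0 dB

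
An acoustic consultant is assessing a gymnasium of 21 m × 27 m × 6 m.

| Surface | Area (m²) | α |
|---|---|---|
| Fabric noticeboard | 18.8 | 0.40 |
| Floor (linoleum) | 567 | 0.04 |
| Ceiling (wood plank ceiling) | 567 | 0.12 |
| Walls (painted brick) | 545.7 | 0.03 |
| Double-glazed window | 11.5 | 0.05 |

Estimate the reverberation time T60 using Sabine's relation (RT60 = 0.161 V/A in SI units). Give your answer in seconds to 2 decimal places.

A = Σ Sᵢαᵢ = 18.8×0.40 + 567×0.04 + 567×0.12 + 545.7×0.03 + 11.5×0.05 = 115.186 sabins.
Room volume: 3402 m³.
T = 0.161 V/A = 0.161·3402/115.186 = 4.76 s.

4.76 seconds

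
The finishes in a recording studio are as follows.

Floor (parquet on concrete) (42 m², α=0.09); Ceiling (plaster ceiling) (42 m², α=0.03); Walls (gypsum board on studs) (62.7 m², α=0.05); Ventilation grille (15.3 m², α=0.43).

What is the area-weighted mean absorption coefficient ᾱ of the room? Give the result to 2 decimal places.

0.09

S = Σ Sᵢ = 42 + 42 + 62.7 + 15.3 = 162.0 m².
A = 42*0.09 + 42*0.03 + 62.7*0.05 + 15.3*0.43 = 14.754 sabins.
ᾱ = 14.754 / 162.0 = 0.09.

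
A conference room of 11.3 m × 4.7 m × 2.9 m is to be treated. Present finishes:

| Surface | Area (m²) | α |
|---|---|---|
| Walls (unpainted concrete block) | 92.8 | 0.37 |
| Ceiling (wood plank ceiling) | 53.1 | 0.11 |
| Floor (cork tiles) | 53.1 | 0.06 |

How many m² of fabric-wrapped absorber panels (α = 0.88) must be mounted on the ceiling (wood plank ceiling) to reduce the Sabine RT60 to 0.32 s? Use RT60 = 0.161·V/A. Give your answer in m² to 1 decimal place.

44.3

Equivalent absorption area: A₁ = 92.8×0.37 + 53.1×0.11 + 53.1×0.06 = 43.363 m².
V = 154.019 m³. Target absorption A₂ = 0.161 × 154.019 / 0.32 = 77.491 sabins.
Absorption to add: 77.491 − 43.363 = 34.128 sabins.
Each m² of panel replacing the ceiling (wood plank ceiling) adds (0.88 − 0.11) = 0.77 sabins.
Panel area = 34.128 / 0.77 = 44.3 m².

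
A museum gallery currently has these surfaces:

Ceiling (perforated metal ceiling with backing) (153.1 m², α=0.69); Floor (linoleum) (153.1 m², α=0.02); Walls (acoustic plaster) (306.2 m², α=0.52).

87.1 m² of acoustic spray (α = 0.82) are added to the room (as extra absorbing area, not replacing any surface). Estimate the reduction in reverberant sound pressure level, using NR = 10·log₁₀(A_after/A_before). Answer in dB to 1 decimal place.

1.0 dB

A_before = Σ Sᵢαᵢ = 153.1*0.69 + 153.1*0.02 + 306.2*0.52 = 267.925 sabins.
Added absorption = 87.1 × 0.82 = 71.422 sabins.
New total A_after = 339.347 sabins.
Reduction = 10 log₁₀(A_after/A_before) = 10 log₁₀(1.2666) = 1.0 dB.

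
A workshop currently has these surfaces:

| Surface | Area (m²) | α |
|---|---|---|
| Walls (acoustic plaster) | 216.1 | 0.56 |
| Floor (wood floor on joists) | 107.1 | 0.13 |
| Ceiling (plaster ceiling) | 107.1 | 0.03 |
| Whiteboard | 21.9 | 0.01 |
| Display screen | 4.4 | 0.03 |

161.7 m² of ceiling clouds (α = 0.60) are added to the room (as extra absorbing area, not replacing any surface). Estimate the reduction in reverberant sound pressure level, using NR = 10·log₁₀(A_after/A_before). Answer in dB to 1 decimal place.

2.3 dB

A_before = Σ Sᵢαᵢ = 216.1·0.56 + 107.1·0.13 + 107.1·0.03 + 21.9·0.01 + 4.4·0.03 = 138.503 sabins.
Treatment contributes 161.7·0.60 = 97.020 sabins.
New total A_after = 235.523 sabins.
Reduction = 10 log₁₀(A_after/A_before) = 10 log₁₀(1.7005) = 2.3 dB.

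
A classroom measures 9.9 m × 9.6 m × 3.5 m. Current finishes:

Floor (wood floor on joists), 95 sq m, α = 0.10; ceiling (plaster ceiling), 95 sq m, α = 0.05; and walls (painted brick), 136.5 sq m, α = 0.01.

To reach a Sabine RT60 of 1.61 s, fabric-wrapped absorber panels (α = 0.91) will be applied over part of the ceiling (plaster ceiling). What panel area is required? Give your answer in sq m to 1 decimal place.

Summing Sᵢαᵢ: 9.500 + 4.750 + 1.365 → A₁ = 15.615 sabins.
V = 332.64 m³. Target absorption A₂ = 0.161 × 332.64 / 1.61 = 33.264 sabins.
Absorption to add: 33.264 − 15.615 = 17.649 sabins.
Net gain per sq m: Δα = 0.91 − 0.05 = 0.86.
Area = ΔA/Δα = 17.649/0.86 = 20.5 sq m.

20.5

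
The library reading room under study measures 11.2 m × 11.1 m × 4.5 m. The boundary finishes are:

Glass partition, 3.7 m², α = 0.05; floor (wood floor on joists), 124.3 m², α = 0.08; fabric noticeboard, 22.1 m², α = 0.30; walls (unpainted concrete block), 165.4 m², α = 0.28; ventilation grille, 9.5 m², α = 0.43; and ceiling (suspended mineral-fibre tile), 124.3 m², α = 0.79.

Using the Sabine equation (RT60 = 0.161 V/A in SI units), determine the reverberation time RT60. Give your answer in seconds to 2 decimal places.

0.54 seconds

Total absorption A = 3.7*0.05 + 124.3*0.08 + 22.1*0.30 + 165.4*0.28 + 9.5*0.43 + 124.3*0.79
  = 0.185 + 9.944 + 6.630 + 46.312 + 4.085 + 98.197 = 165.353 m² sabins.
Volume V = 11.2 × 11.1 × 4.5 = 559.44 m³.
RT60 = 0.161 · V / A = 0.161 × 559.44 / 165.353 = 0.54 s.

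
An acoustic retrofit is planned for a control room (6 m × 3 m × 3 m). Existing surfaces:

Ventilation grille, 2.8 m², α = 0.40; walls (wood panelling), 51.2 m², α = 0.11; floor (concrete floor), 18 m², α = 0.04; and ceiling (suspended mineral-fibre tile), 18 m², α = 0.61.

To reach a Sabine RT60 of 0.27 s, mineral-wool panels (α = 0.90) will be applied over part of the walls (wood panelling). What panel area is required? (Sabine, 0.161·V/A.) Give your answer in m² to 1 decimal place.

17.4

Total absorption A₁ = 2.8×0.40 + 51.2×0.11 + 18×0.04 + 18×0.61
  = 1.120 + 5.632 + 0.720 + 10.980 = 18.452 m² sabins.
V = 54 m³. Target absorption A₂ = 0.161 × 54 / 0.27 = 32.200 sabins.
Absorption to add: 32.200 − 18.452 = 13.748 sabins.
Net gain per m²: Δα = 0.90 − 0.11 = 0.79.
Area = ΔA/Δα = 13.748/0.79 = 17.4 m².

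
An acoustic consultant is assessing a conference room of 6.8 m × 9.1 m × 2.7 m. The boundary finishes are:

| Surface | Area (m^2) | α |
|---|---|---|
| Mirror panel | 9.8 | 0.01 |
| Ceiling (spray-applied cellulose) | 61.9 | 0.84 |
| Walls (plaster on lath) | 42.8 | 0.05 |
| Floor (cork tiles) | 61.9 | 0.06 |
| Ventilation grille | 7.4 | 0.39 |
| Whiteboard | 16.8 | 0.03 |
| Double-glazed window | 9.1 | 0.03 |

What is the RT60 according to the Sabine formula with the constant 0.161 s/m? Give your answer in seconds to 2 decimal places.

0.44 s

Summing Sᵢαᵢ: 0.098 + 51.996 + 2.140 + 3.714 + 2.886 + 0.504 + 0.273 → A = 61.611 sabins.
Room volume: 167.076 m³.
Sabine: RT60 = 0.161 × 167.076 / 61.611 = 0.44 s.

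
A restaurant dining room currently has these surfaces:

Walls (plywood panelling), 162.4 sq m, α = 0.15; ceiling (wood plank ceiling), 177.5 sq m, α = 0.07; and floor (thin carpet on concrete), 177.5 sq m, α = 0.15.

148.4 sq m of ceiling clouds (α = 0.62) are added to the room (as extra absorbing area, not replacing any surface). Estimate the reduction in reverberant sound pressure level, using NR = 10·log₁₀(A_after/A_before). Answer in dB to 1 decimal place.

3.9 dB

A_before = Σ Sᵢαᵢ = 162.4×0.15 + 177.5×0.07 + 177.5×0.15 = 63.410 sabins.
Added absorption = 148.4 × 0.62 = 92.008 sabins.
New total A_after = 155.418 sabins.
Reduction = 10 log₁₀(A_after/A_before) = 10 log₁₀(2.4510) = 3.9 dB.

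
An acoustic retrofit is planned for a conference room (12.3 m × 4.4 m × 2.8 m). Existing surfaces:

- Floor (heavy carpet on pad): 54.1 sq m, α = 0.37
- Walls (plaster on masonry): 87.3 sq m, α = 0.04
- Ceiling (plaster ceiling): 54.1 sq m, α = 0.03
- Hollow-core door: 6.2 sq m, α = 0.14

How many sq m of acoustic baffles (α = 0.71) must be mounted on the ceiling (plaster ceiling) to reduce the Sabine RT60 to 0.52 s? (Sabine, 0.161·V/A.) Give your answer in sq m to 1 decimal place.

30.8

A₁ = Σ Sᵢαᵢ = 54.1·0.37 + 87.3·0.04 + 54.1·0.03 + 6.2·0.14 = 26.000 sabins.
V = 151.536 m³. Target absorption A₂ = 0.161 × 151.536 / 0.52 = 46.918 sabins.
ΔA needed = 46.918 − 26.000 = 20.918 sabins.
Each sq m of panel replacing the ceiling (plaster ceiling) adds (0.71 − 0.03) = 0.68 sabins.
Panel area = 20.918 / 0.68 = 30.8 sq m.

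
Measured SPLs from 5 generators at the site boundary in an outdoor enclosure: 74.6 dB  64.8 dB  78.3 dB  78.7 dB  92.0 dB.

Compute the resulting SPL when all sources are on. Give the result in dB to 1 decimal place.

Σ 10^(Lᵢ/10) = 1.758e+09.
L_total = 10·log₁₀(1.758e+09) = 92.5 dB.

92.5 dB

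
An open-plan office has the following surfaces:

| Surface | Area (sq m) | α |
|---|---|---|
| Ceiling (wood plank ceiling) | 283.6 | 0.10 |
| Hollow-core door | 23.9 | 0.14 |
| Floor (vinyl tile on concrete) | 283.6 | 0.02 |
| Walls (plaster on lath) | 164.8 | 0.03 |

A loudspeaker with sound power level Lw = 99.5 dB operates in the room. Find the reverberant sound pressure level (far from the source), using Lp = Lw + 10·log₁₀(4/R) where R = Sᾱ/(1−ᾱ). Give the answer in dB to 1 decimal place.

Σ(Sᵢαᵢ) = 283.6·0.10 + 23.9·0.14 + 283.6·0.02 + 164.8·0.03 = 42.322; total area S = 755.9 sq m.
ᾱ = 42.322/755.9 = 0.0560; R = Sᾱ/(1−ᾱ) = 42.322/(1−0.0560) = 44.833 sq m.
Lp = Lw + 10 log₁₀(4/R) = 99.5 -10.50 = 89.0 dB.

89.0 dB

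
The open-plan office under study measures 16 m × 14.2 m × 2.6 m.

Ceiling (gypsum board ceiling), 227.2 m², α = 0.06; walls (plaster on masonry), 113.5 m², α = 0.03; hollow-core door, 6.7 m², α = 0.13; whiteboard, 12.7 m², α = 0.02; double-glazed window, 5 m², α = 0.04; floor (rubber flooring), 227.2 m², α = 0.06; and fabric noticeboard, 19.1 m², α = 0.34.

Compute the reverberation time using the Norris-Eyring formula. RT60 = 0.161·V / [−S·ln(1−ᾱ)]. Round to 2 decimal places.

2.39 s

S = Σ Sᵢ = 611.4 m².
Absorption A = 227.2·0.06 + 113.5·0.03 + 6.7·0.13 + 12.7·0.02 + 5·0.04 + 227.2·0.06 + 19.1·0.34 = 38.488 sabins.
Mean coefficient ᾱ = A/S = 0.0630.
Eyring denominator: −S ln(1−ᾱ) = 39.785.
V = 16 × 14.2 × 2.6 = 590.72 m³.
T = 0.161·V/[−S·ln(1−ᾱ)] = 0.161·590.72/39.785 = 2.39 s.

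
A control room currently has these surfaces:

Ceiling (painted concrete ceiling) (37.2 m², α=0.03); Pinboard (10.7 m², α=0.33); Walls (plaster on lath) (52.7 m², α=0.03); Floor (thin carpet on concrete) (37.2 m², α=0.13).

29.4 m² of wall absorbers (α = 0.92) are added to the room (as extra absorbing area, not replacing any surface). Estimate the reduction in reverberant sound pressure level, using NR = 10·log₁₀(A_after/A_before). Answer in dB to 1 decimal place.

5.4 dB

A_before = Σ Sᵢαᵢ = 37.2×0.03 + 10.7×0.33 + 52.7×0.03 + 37.2×0.13 = 11.064 sabins.
Treatment contributes 29.4·0.92 = 27.048 sabins.
New total A_after = 38.112 sabins.
NR = 10·log₁₀(38.112/11.064) = 5.4 dB.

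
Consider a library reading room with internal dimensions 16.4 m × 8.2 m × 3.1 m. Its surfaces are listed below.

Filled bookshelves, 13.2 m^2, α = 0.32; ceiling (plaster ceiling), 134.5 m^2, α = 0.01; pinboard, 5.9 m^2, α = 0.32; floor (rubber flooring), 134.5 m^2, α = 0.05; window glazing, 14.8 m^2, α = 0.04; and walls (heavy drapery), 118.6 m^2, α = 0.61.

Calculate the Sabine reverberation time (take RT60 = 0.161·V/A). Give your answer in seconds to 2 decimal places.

0.77 s

A = Σ Sᵢαᵢ = 13.2·0.32 + 134.5·0.01 + 5.9·0.32 + 134.5·0.05 + 14.8·0.04 + 118.6·0.61 = 87.120 sabins.
Volume V = 16.4 × 8.2 × 3.1 = 416.888 m³.
RT60 = 0.161 · V / A = 0.161 × 416.888 / 87.120 = 0.77 s.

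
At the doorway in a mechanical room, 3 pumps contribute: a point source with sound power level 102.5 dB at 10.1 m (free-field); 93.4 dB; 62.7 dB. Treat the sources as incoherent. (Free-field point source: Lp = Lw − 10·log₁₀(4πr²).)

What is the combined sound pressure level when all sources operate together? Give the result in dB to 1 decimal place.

93.4 dB

Source at 10.1 m: Lp = 102.5 − 10·log₁₀(4π·10.1²) = 102.5 − 10·log₁₀(1281.895) = 71.4 dB.
Σ 10^(Lᵢ/10) = 2.203e+09.
L_total = 10·log₁₀(2.203e+09) = 93.4 dB.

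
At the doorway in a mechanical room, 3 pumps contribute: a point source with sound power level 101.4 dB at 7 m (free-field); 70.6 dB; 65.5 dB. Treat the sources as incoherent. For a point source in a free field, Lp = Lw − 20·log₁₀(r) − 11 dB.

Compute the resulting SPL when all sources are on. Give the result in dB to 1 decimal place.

75.7 dB

Source at 7 m: Lp = 101.4 − 20·log₁₀(7) − 11 = 73.5 dB.
Converting to relative power and adding: 10^(73.5/10) + 10^(70.6/10) + 10^(65.5/10) = 3.742e+07.
L_total = 10·log₁₀(3.742e+07) = 75.7 dB.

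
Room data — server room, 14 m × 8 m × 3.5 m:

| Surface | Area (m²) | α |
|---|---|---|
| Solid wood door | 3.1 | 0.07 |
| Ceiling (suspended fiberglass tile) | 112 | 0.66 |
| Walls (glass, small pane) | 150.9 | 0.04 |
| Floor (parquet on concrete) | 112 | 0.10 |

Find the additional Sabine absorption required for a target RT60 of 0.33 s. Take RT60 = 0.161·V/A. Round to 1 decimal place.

Total absorption A₁ = 3.1·0.07 + 112·0.66 + 150.9·0.04 + 112·0.10
  = 0.217 + 73.920 + 6.036 + 11.200 = 91.373 m² sabins.
Target A₂ = 0.161·392/0.33 = 191.248 sabins (V = 392 m³).
Shortfall: 191.248 − 91.373 = 99.9 sabins.

99.9 sabins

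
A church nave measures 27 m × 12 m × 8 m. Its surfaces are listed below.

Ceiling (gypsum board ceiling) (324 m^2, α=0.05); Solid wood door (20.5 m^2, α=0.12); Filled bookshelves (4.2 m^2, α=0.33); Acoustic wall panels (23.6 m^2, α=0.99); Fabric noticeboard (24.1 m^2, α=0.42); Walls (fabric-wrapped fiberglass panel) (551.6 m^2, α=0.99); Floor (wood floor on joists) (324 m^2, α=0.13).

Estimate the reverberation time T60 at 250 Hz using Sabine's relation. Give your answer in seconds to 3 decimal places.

Summing Sᵢαᵢ: 16.200 + 2.460 + 1.386 + 23.364 + 10.122 + 546.084 + 42.120 → A = 641.736 sabins.
V = 27·12·8 = 2592 m³.
T = 0.161 V/A = 0.161·2592/641.736 = 0.650 s.

0.650 s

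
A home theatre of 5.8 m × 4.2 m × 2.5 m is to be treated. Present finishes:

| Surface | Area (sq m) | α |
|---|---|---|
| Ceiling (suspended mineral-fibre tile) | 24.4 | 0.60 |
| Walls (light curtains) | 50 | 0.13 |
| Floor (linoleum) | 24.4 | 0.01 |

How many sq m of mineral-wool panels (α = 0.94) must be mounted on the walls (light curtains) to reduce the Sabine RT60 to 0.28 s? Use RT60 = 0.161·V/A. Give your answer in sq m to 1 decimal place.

Summing Sᵢαᵢ: 14.640 + 6.500 + 0.244 → A₁ = 21.384 sabins.
Required A₂ = 0.161·60.9/0.28 = 35.017 sabins.
ΔA needed = 35.017 − 21.384 = 13.633 sabins.
Net gain per sq m: Δα = 0.94 − 0.13 = 0.81.
Area = ΔA/Δα = 13.633/0.81 = 16.8 sq m.

16.8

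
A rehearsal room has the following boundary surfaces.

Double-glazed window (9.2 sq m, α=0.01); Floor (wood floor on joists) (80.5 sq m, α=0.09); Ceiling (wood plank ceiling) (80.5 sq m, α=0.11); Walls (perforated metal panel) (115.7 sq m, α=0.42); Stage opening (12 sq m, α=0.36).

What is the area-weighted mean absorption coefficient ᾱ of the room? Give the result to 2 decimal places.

Total surface area S = 297.9 sq m.
Weighted sum Σ Sα = 69.106.
ᾱ = A/S = 0.23.

0.23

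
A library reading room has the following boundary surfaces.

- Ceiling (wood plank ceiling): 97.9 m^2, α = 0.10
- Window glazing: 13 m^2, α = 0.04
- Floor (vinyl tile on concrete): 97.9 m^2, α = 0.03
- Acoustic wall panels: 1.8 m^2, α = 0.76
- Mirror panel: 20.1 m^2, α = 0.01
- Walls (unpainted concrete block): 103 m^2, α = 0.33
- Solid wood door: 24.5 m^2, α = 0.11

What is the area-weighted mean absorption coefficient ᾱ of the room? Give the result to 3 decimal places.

S = Σ Sᵢ = 97.9 + 13 + 97.9 + 1.8 + 20.1 + 103 + 24.5 = 358.2 m^2.
A = 97.9·0.10 + 13·0.04 + 97.9·0.03 + 1.8·0.76 + 20.1·0.01 + 103·0.33 + 24.5·0.11 = 51.501 sabins.
ᾱ = A/S = 0.144.

0.144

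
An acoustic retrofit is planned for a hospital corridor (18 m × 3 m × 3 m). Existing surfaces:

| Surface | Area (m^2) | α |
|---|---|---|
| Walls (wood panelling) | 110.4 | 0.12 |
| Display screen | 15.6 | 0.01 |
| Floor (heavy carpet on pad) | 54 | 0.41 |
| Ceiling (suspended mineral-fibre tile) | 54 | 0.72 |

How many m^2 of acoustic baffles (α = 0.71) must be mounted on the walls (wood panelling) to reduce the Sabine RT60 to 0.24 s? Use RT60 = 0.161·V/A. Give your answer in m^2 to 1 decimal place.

A₁ = Σ Sᵢαᵢ = 110.4×0.12 + 15.6×0.01 + 54×0.41 + 54×0.72 = 74.424 sabins.
V = 162 m³. Target absorption A₂ = 0.161 × 162 / 0.24 = 108.675 sabins.
Absorption to add: 108.675 − 74.424 = 34.251 sabins.
Net gain per m^2: Δα = 0.71 − 0.12 = 0.59.
Area = ΔA/Δα = 34.251/0.59 = 58.1 m^2.

58.1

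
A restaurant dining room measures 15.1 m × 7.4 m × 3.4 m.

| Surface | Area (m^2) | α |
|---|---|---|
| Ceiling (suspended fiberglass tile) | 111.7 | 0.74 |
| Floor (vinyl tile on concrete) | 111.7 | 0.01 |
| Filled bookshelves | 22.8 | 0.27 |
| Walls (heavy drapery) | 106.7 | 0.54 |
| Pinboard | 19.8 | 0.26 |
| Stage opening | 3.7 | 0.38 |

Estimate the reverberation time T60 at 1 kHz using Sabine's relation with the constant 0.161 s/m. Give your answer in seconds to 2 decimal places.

Summing Sᵢαᵢ: 82.658 + 1.117 + 6.156 + 57.618 + 5.148 + 1.406 → A = 154.103 sabins.
Room volume: 379.916 m³.
Sabine: RT60 = 0.161 × 379.916 / 154.103 = 0.40 s.

0.40 seconds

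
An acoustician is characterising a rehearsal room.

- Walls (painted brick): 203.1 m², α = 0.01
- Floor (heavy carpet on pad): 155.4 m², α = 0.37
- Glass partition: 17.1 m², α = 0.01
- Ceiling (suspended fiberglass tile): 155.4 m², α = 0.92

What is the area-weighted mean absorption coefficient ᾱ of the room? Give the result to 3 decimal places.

Total surface area S = 531.0 m².
A = 203.1*0.01 + 155.4*0.37 + 17.1*0.01 + 155.4*0.92 = 202.668 sabins.
ᾱ = 202.668 / 531.0 = 0.382.

0.382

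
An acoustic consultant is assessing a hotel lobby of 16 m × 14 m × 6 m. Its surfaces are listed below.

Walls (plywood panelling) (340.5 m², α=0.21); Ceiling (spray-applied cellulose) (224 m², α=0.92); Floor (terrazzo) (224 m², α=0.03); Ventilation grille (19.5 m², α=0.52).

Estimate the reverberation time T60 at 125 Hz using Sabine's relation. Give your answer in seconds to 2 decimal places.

Total absorption A = 340.5·0.21 + 224·0.92 + 224·0.03 + 19.5·0.52
  = 71.505 + 206.080 + 6.720 + 10.140 = 294.445 m² sabins.
Volume V = 16 × 14 × 6 = 1344 m³.
RT60 = 0.161 · V / A = 0.161 × 1344 / 294.445 = 0.73 s.

0.73 seconds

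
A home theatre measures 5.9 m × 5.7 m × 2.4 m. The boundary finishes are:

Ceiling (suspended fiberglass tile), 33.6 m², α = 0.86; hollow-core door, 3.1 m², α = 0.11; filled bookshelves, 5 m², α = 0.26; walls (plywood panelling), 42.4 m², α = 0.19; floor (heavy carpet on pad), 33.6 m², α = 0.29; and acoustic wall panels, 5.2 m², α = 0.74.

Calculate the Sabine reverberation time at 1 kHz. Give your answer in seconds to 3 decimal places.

Summing Sᵢαᵢ: 28.896 + 0.341 + 1.300 + 8.056 + 9.744 + 3.848 → A = 52.185 sabins.
V = 5.9·5.7·2.4 = 80.712 m³.
Sabine: RT60 = 0.161 × 80.712 / 52.185 = 0.249 s.

0.249 s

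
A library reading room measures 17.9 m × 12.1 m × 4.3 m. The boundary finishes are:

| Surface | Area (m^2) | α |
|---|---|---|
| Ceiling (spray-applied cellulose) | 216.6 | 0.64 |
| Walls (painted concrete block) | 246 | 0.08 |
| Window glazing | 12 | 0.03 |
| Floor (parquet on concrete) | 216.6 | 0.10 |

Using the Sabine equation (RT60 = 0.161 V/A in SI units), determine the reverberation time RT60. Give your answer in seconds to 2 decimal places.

Summing Sᵢαᵢ: 138.624 + 19.680 + 0.360 + 21.660 → A = 180.324 sabins.
Volume V = 17.9 × 12.1 × 4.3 = 931.337 m³.
RT60 = 0.161 · V / A = 0.161 × 931.337 / 180.324 = 0.83 s.

0.83 s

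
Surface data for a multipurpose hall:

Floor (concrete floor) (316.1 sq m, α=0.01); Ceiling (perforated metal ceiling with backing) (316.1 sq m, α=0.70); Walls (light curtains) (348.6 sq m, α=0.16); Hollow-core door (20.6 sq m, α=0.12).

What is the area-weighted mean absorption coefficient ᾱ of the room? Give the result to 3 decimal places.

S = Σ Sᵢ = 316.1 + 316.1 + 348.6 + 20.6 = 1001.4 sq m.
Σ(Sᵢαᵢ) = 316.1*0.01 + 316.1*0.70 + 348.6*0.16 + 20.6*0.12 = 282.679.
ᾱ = 282.679 / 1001.4 = 0.282.

0.282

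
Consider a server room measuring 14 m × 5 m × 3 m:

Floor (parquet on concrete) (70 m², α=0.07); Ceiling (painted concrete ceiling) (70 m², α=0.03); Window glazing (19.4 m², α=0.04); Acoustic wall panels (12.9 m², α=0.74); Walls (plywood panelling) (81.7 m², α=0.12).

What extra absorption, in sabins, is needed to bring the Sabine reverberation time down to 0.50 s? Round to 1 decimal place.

Total absorption A₁ = 70·0.07 + 70·0.03 + 19.4·0.04 + 12.9·0.74 + 81.7·0.12
  = 4.900 + 2.100 + 0.776 + 9.546 + 9.804 = 27.126 m² sabins.
V = 210 m³. Required absorption A₂ = 0.161 × 210 / 0.50 = 67.620 sabins.
ΔA = A₂ − A₁ = 67.620 − 27.126 = 40.5 sabins.

40.5 sabins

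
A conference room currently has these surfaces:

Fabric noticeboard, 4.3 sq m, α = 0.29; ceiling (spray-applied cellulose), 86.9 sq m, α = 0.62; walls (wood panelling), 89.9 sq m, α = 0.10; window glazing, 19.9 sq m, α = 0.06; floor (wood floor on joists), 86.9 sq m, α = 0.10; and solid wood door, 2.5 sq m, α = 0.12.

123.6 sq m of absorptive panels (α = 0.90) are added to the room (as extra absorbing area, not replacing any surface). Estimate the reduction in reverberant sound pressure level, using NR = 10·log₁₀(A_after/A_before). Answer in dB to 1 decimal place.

Total absorption A_before = 4.3·0.29 + 86.9·0.62 + 89.9·0.10 + 19.9·0.06 + 86.9·0.10 + 2.5·0.12
  = 1.247 + 53.878 + 8.990 + 1.194 + 8.690 + 0.300 = 74.299 sq m sabins.
Added absorption = 123.6 × 0.90 = 111.240 sabins.
A_after = 74.299 + 111.240 = 185.539 sabins.
NR = 10·log₁₀(185.539/74.299) = 4.0 dB.

4.0 dB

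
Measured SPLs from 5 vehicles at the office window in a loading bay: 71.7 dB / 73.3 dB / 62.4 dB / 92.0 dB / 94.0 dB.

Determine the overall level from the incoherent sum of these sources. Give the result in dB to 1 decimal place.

96.2 dB

Sum in the linear (power) domain: Σ 10^(Lᵢ/10) = 10^(71.7/10) + 10^(73.3/10) + 10^(62.4/10) + 10^(92.0/10) + 10^(94.0/10) = 4.135e+09.
Back to dB: 10·log₁₀ Σ = 96.2 dB.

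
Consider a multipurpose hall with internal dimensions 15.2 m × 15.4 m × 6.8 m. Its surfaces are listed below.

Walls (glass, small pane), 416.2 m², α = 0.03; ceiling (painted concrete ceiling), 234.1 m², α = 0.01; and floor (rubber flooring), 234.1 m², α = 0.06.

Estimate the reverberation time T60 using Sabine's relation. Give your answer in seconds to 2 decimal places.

A = Σ Sᵢαᵢ = 416.2·0.03 + 234.1·0.01 + 234.1·0.06 = 28.873 sabins.
Volume V = 15.2 × 15.4 × 6.8 = 1591.744 m³.
T = 0.161 V/A = 0.161·1591.744/28.873 = 8.88 s.

8.88 seconds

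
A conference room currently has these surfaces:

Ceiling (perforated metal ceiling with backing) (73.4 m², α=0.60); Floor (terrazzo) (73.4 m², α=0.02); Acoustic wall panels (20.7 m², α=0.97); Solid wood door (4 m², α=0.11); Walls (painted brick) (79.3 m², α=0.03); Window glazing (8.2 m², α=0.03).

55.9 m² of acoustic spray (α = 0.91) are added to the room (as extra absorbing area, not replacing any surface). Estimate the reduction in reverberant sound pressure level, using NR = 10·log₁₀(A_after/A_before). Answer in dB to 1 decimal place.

Equivalent absorption area: A_before = 73.4·0.60 + 73.4·0.02 + 20.7·0.97 + 4·0.11 + 79.3·0.03 + 8.2·0.03 = 68.652 m².
Treatment contributes 55.9·0.91 = 50.869 sabins.
New total A_after = 119.521 sabins.
Reduction = 10 log₁₀(A_after/A_before) = 10 log₁₀(1.7410) = 2.4 dB.

2.4 dB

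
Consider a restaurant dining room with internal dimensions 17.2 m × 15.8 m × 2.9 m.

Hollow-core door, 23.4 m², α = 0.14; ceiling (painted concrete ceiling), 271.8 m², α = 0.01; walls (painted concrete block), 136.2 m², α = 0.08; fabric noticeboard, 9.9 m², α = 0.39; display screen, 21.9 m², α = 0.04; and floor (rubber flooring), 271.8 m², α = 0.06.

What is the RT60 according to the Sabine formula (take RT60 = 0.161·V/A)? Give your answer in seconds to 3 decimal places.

A = Σ Sᵢαᵢ = 23.4*0.14 + 271.8*0.01 + 136.2*0.08 + 9.9*0.39 + 21.9*0.04 + 271.8*0.06 = 37.935 sabins.
V = 17.2·15.8·2.9 = 788.104 m³.
Sabine: RT60 = 0.161 × 788.104 / 37.935 = 3.345 s.

3.345 s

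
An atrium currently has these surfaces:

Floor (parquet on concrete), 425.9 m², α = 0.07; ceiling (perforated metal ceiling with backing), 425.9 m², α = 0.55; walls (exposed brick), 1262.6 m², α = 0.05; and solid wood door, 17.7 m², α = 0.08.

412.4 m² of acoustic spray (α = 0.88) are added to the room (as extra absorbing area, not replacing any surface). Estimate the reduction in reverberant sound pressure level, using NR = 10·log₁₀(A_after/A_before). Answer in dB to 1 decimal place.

A_before = Σ Sᵢαᵢ = 425.9*0.07 + 425.9*0.55 + 1262.6*0.05 + 17.7*0.08 = 328.604 sabins.
Treatment contributes 412.4·0.88 = 362.912 sabins.
A_after = 328.604 + 362.912 = 691.516 sabins.
NR = 10·log₁₀(691.516/328.604) = 3.2 dB.

3.2 dB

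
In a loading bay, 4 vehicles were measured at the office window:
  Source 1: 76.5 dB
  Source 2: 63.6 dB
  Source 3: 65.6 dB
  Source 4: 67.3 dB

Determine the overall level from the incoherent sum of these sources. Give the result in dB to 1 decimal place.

77.5 dB

Converting to relative power and adding: 10^(76.5/10) + 10^(63.6/10) + 10^(65.6/10) + 10^(67.3/10) = 5.596e+07.
Back to dB: 10·log₁₀ Σ = 77.5 dB.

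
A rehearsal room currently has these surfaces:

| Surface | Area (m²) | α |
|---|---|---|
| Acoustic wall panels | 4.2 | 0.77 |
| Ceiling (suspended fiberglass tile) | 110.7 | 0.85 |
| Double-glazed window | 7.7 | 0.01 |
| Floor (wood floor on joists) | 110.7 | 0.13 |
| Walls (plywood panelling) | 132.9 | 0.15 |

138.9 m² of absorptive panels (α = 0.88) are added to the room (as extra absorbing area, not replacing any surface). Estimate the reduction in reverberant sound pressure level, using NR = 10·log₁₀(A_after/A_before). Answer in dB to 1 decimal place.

Total absorption A_before = 4.2×0.77 + 110.7×0.85 + 7.7×0.01 + 110.7×0.13 + 132.9×0.15
  = 3.234 + 94.095 + 0.077 + 14.391 + 19.935 = 131.732 m² sabins.
Added absorption = 138.9 × 0.88 = 122.232 sabins.
New total A_after = 253.964 sabins.
NR = 10·log₁₀(253.964/131.732) = 2.9 dB.

2.9 dB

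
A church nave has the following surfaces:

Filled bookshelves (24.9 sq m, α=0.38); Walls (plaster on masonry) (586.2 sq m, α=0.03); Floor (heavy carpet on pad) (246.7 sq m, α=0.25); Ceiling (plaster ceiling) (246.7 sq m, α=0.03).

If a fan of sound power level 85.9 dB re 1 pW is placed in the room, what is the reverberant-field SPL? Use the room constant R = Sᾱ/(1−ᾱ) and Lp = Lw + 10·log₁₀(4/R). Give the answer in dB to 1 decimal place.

71.7 dB

A = 96.124 sabins; S = 1104.5 sq m.
ᾱ = 96.124/1104.5 = 0.0870; R = Sᾱ/(1−ᾱ) = 96.124/(1−0.0870) = 105.284 sq m.
Lp = 85.9 + 10·log₁₀(4/105.284) = 85.9 + (-14.20) = 71.7 dB.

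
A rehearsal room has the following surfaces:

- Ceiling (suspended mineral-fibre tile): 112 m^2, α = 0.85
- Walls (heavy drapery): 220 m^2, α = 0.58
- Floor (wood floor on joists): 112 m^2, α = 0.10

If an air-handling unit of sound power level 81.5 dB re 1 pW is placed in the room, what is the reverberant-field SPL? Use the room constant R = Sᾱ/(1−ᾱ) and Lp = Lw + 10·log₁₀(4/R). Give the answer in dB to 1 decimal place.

60.6 dB

A = 234.000 sabins; S = 444.0 m^2.
ᾱ = 0.5270, so room constant R = A/(1−ᾱ) = 494.715 m^2.
Lp = Lw + 10 log₁₀(4/R) = 81.5 -20.92 = 60.6 dB.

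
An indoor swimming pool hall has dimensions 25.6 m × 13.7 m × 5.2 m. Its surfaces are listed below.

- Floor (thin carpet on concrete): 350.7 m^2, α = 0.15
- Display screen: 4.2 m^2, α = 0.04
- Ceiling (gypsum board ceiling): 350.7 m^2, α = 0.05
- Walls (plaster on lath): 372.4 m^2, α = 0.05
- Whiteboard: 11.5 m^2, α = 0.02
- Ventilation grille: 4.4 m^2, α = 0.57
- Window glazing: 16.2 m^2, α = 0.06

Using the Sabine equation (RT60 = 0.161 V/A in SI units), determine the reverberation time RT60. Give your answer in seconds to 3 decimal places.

3.170 s

Equivalent absorption area: A = 350.7×0.15 + 4.2×0.04 + 350.7×0.05 + 372.4×0.05 + 11.5×0.02 + 4.4×0.57 + 16.2×0.06 = 92.638 m^2.
Room volume: 1823.744 m³.
Sabine: RT60 = 0.161 × 1823.744 / 92.638 = 3.170 s.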